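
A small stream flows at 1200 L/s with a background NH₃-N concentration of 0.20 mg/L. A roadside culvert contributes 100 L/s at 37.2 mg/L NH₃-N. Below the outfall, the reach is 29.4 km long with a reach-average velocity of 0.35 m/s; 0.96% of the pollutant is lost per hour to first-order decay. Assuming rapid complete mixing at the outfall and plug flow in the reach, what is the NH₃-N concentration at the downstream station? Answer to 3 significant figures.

2.43 mg/L

After mixing, C = (1200·0.2000 + 100.0·37.20) / 1300 = 3960/1300 = 3.046 mg/L.
Travel time t = 29.4·1000 / 0.35 = 84000 s = 23.33 h.
0.96%/h lost → k = −ln(1 − 0.0096) = 0.009646 h⁻¹.
First-order decay: C = 3.046·exp(−k·t) = 3.046·0.7985 = 2.432 mg/L.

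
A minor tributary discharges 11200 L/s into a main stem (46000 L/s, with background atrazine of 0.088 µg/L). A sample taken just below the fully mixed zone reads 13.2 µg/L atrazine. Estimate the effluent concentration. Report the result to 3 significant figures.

Mass balance: 46000·0.08800 + 11200·Cₑ = 57200·13.20
→ Cₑ = (57200·13.20 − 46000·0.08800) / 11200 = 67.05 µg/L.

67.1 µg/L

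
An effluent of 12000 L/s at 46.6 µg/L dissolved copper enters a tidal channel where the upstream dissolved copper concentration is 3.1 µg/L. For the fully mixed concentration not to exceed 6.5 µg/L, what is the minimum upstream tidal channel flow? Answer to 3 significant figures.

Set C_mix = 6.5: (Q·3.100 + 12000·46.60) / (Q + 12000) = 6.5
→ Q = 12000·(46.60 − 6.5)/(6.5 − 3.100) = 141500 L/s.

142000 L/s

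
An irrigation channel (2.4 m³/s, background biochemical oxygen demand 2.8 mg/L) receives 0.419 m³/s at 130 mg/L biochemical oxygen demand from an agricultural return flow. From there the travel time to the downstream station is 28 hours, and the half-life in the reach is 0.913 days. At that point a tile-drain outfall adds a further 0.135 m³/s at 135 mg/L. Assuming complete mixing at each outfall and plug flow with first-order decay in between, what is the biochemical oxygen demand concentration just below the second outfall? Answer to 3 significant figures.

14.7 mg/L

Mass balance: C = (2.400·2.800 + 0.4190·130.0) / 2.819 = 61.19/2.819 = 21.71 mg/L; combined flow 2.819 m³/s.
Half-life 0.913 d → k = ln 2 / 0.913 = 0.7592 d⁻¹.
Applying C = C₀e^(−kt): 21.71 × 0.4124 = 8.952 mg/L.
At the second outfall, C = (2.819·8.952 + 0.1350·135.0) / (2.819 + 0.1350) = 14.71 mg/L.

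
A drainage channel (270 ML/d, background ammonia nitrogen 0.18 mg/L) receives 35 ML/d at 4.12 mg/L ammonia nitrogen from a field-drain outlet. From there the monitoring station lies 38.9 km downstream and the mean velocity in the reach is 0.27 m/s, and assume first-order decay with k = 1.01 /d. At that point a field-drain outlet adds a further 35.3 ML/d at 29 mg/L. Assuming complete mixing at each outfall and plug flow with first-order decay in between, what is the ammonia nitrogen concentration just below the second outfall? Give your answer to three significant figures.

3.11 mg/L

After mixing, C = (270.0·0.1800 + 35.00·4.120) / 305.0 = 192.8/305.0 = 0.6321 mg/L; combined flow 305.0 ML/d.
Travel time t = 38.9·1000 / 0.27 = 144100 s = 40.02 h.
After decay, C = 0.6321 × e^(−kt) = 0.6321 × 0.1856 = 0.1173 mg/L.
At the second outfall, C = (305.0·0.1173 + 35.30·29.00) / (305.0 + 35.30) = 3.113 mg/L.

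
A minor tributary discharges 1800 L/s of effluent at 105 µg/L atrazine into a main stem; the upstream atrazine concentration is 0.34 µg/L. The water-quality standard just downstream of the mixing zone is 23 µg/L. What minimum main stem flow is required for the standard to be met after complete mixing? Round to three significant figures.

6510 L/s

Set C_mix = 23: (Q·0.3400 + 1800·105.0) / (Q + 1800) = 23
→ Q = 1800·(105.0 − 23)/(23 − 0.3400) = 6514 L/s.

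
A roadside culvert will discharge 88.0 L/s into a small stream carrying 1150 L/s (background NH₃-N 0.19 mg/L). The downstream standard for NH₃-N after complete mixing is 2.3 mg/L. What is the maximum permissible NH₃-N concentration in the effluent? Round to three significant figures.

29.9 mg/L

At the limit, (Qr·Cr + Qe·Cₑ)/(Qr + Qe) = 2.3:
Cₑ = (1238·2.3 − 1150·0.1900) / 88.00 = 29.87 mg/L.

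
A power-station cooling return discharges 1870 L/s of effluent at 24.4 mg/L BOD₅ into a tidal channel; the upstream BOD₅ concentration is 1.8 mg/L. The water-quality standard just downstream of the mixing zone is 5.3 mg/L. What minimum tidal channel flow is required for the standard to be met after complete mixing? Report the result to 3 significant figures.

Set C_mix = 5.3: (Q·1.800 + 1870·24.40) / (Q + 1870) = 5.3
→ Q = 1870·(24.40 − 5.3)/(5.3 − 1.800) = 10200 L/s.

10200 L/s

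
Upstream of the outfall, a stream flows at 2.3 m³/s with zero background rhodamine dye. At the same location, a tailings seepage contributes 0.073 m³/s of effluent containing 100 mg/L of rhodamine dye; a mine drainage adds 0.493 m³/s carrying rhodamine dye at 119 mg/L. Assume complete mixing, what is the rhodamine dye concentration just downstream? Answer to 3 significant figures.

Conservation of mass: C = (2.300·0 + 0.07300·100.0 + 0.4930·119.0) / 2.866 = 65.97/2.866 = 23.02 mg/L.

23.0 mg/L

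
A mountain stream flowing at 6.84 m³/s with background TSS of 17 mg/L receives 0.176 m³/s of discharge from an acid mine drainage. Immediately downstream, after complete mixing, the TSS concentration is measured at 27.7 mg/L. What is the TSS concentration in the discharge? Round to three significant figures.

444 mg/L

Mass balance: 6.840·17.00 + 0.1760·Cₑ = 7.016·27.70
→ Cₑ = (7.016·27.70 − 6.840·17.00) / 0.1760 = 443.5 mg/L.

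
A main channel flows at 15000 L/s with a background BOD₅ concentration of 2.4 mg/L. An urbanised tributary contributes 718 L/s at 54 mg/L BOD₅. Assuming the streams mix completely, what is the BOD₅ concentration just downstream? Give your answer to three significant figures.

Mixed concentration C = ΣQC/ΣQ = (15000·2.400 + 718.0·54.00) / 15720 = 74770/15720 = 4.757 mg/L.

4.76 mg/L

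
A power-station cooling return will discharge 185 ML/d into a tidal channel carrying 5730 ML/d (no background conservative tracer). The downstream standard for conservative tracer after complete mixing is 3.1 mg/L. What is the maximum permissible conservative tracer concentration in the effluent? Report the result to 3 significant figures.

At the limit, (Qr·Cr + Qe·Cₑ)/(Qr + Qe) = 3.1:
Cₑ = (5915·3.1 − 5730·0) / 185.0 = 99.12 mg/L.

99.1 mg/L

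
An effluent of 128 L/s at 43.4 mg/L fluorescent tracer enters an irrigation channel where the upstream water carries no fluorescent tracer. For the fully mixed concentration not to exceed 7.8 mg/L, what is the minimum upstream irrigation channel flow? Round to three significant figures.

584 L/s

Set C_mix = 7.8: (Q·0 + 128.0·43.40) / (Q + 128.0) = 7.8
→ Q = 128.0·(43.40 − 7.8)/(7.8 − 0) = 584.2 L/s.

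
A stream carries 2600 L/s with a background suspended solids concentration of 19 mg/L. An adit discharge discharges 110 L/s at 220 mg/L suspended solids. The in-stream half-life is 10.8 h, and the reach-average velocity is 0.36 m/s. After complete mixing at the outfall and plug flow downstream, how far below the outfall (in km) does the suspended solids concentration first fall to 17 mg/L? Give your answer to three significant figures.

9.46 km

Mixed concentration C = ΣQC/ΣQ = (2600·19.00 + 110.0·220.0) / 2710 = 73600/2710 = 27.16 mg/L.
Half-life 10.8 h → k = ln 2 / 10.8 = 0.06418 h⁻¹ = 1.540 d⁻¹.
Set 27.16·exp(−k·t) = 17 → t = ln(27.16/17)/k = 26280 s = 7.299 h.
Distance = v·t = 0.36·26280 = 9460 m = 9.460 km.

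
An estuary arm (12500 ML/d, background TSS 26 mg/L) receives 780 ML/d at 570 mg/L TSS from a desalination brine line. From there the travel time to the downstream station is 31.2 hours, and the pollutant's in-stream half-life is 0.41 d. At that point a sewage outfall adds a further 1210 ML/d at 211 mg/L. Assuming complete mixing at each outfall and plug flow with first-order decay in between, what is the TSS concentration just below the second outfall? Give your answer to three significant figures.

Mass balance: C = (12500·26.00 + 780.0·570.0) / 13280 = 769600/13280 = 57.95 mg/L; combined flow 13280 ML/d.
Half-life 0.41 d → k = ln 2 / 0.41 = 1.691 d⁻¹.
First-order decay: C = 57.95·exp(−k·t) = 57.95·0.1110 = 6.435 mg/L.
Second outfall: C = (13280·6.435 + 1210·211.0)/14490 = 23.52 mg/L.

23.5 mg/L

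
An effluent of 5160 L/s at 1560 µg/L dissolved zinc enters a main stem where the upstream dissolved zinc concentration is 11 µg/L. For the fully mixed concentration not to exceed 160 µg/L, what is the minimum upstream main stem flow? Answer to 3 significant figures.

Set C_mix = 160: (Q·11.00 + 5160·1560) / (Q + 5160) = 160
→ Q = 5160·(1560 − 160)/(160 − 11.00) = 48480 L/s.

48500 L/s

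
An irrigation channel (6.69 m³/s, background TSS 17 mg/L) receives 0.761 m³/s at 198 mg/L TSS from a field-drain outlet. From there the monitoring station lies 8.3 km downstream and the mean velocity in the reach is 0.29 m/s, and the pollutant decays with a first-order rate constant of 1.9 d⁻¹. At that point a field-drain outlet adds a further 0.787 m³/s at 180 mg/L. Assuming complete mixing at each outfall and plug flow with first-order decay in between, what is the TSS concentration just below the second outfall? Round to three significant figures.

34.3 mg/L

Mixed concentration C = ΣQC/ΣQ = (6.690·17.00 + 0.7610·198.0) / 7.451 = 264.4/7.451 = 35.49 mg/L; combined flow 7.451 m³/s.
Travel time t = 8.3·1000 / 0.29 = 28620 s = 7.950 h.
First-order decay: C = 35.49·exp(−k·t) = 35.49·0.5329 = 18.91 mg/L.
At the second outfall, C = (7.451·18.91 + 0.7870·180.0) / (7.451 + 0.7870) = 34.30 mg/L.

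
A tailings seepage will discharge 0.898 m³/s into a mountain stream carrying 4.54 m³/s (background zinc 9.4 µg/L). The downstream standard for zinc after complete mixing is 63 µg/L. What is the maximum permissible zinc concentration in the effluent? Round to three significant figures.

334 µg/L

At the limit, (Qr·Cr + Qe·Cₑ)/(Qr + Qe) = 63:
Cₑ = (5.438·63 − 4.540·9.400) / 0.8980 = 334.0 µg/L.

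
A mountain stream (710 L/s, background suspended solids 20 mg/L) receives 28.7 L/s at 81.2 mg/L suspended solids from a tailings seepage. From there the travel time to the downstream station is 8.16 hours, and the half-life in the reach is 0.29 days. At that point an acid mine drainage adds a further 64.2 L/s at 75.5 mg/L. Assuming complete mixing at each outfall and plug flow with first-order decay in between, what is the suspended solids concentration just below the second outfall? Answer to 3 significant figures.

15.2 mg/L

Mixed concentration C = ΣQC/ΣQ = (710.0·20.00 + 28.70·81.20) / 738.7 = 16530/738.7 = 22.38 mg/L; combined flow 738.7 L/s.
Half-life 0.29 d → k = ln 2 / 0.29 = 2.390 d⁻¹.
After decay, C = 22.38 × e^(−kt) = 22.38 × 0.4437 = 9.929 mg/L.
At the second outfall, C = (738.7·9.929 + 64.20·75.50) / (738.7 + 64.20) = 15.17 mg/L.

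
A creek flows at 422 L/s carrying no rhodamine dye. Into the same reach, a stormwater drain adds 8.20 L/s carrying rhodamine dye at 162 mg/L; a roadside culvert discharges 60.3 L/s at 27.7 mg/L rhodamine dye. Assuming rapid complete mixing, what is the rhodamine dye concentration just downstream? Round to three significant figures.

Flow-weighted average: C = (422.0·0 + 8.200·162.0 + 60.30·27.70) / 490.5 = 2999/490.5 = 6.114 mg/L.

6.11 mg/L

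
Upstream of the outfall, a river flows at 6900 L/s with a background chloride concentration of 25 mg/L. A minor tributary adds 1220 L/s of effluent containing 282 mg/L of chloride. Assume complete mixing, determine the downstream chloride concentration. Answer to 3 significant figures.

Mixed concentration C = ΣQC/ΣQ = (6900·25.00 + 1220·282.0) / 8120 = 516500/8120 = 63.61 mg/L.

63.6 mg/L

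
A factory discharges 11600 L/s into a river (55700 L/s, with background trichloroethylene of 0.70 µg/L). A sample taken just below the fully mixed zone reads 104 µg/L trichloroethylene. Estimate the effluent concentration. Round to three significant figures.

Mass balance: 55700·0.7000 + 11600·Cₑ = 67300·104.0
→ Cₑ = (67300·104.0 − 55700·0.7000) / 11600 = 600.0 µg/L.

600 µg/L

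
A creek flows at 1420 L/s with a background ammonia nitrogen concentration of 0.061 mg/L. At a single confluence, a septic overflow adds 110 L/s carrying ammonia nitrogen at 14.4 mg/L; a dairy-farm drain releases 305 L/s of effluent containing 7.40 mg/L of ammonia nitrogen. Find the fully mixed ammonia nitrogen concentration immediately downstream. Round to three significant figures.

2.14 mg/L

Flow-weighted average: C = (1420·0.06100 + 110.0·14.40 + 305.0·7.400) / 1835 = 3928/1835 = 2.140 mg/L.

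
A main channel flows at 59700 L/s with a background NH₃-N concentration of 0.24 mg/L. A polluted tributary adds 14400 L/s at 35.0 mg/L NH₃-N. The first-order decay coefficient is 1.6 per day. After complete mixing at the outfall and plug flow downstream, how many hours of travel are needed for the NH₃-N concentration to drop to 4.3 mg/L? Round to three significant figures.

Flow-weighted average: C = (59700·0.2400 + 14400·35.00) / 74100 = 518300/74100 = 6.995 mg/L.
6.995·exp(−k·t) = 4.3 → t = ln(6.995/4.3)/k = 26280 s = 7.299 h.

7.30 h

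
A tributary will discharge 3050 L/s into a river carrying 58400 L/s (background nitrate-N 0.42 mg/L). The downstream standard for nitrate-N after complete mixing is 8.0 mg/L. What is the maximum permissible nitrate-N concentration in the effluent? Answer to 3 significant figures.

At the limit, (Qr·Cr + Qe·Cₑ)/(Qr + Qe) = 8.0:
Cₑ = (61450·8.0 − 58400·0.4200) / 3050 = 153.1 mg/L.

153 mg/L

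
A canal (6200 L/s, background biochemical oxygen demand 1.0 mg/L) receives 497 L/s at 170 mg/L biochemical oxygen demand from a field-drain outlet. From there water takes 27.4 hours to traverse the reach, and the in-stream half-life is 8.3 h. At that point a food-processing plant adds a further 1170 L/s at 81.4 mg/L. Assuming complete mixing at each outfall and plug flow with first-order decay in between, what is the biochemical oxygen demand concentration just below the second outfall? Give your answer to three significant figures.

13.3 mg/L

Flow-weighted average: C = (6200·1.000 + 497.0·170.0) / 6697 = 90690/6697 = 13.54 mg/L; combined flow 6697 L/s.
Half-life 8.3 h → k = ln 2 / 8.3 = 0.08351 h⁻¹ = 2.004 d⁻¹.
Applying C = C₀e^(−kt): 13.54 × 0.1014 = 1.374 mg/L.
Second outfall: C = (6697·1.374 + 1170·81.40)/7867 = 13.28 mg/L.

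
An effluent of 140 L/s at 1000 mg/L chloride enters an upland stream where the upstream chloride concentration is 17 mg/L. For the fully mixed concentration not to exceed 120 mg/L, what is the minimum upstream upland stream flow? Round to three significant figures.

1200 L/s

Set C_mix = 120: (Q·17.00 + 140.0·1000) / (Q + 140.0) = 120
→ Q = 140.0·(1000 − 120)/(120 − 17.00) = 1196 L/s.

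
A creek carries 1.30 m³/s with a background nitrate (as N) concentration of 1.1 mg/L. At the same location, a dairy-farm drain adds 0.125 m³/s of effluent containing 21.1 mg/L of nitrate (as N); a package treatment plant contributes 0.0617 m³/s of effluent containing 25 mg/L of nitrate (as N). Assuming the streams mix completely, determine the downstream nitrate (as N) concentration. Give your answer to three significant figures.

3.77 mg/L

Mass balance: C = (1.300·1.100 + 0.1250·21.10 + 0.06170·25.00) / 1.487 = 5.610/1.487 = 3.773 mg/L.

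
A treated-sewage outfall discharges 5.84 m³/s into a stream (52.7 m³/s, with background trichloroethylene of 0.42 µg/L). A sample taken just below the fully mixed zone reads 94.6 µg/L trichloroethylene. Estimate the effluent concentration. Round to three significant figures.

944 µg/L

Mass balance: 52.70·0.4200 + 5.840·Cₑ = 58.54·94.60
→ Cₑ = (58.54·94.60 − 52.70·0.4200) / 5.840 = 944.5 µg/L.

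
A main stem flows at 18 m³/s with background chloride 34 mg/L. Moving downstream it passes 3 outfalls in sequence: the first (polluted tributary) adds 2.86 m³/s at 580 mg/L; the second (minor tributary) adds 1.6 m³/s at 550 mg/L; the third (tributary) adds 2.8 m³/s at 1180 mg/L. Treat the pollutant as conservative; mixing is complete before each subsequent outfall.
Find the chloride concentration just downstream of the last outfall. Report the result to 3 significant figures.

256 mg/L

After outfall 1: Q = 18.00 + 2.860 = 20.86 m³/s; C = (18.00·34.00 + 2.860·580.0)/20.86 = 108.9 mg/L.
After outfall 2: Q = 20.86 + 1.600 = 22.46 m³/s; C = (20.86·108.9 + 1.600·550.0)/22.46 = 140.3 mg/L.
After outfall 3: Q = 22.46 + 2.800 = 25.26 m³/s; C = (22.46·140.3 + 2.800·1180)/25.26 = 255.5 mg/L.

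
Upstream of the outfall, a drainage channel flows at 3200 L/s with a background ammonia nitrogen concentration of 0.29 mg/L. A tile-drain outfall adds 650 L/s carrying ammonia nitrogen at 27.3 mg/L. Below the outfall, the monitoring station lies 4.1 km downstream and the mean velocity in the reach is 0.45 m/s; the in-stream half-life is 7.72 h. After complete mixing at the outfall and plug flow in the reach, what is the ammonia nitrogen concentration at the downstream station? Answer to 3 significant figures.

3.86 mg/L

Mass balance: C = (3200·0.2900 + 650.0·27.30) / 3850 = 18670/3850 = 4.850 mg/L.
Travel time t = 4.1·1000 / 0.45 = 9111 s = 2.531 h.
Half-life 7.72 h → k = ln 2 / 7.72 = 0.08979 h⁻¹ = 2.155 d⁻¹.
Decay over the reach: 4.850·exp(−kt) = 4.850·0.7967 = 3.864 mg/L.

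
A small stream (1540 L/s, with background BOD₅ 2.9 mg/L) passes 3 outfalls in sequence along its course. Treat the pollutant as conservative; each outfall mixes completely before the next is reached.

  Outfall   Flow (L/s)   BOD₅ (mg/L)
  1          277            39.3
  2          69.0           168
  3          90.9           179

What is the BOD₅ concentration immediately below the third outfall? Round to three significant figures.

After outfall 1: Q = 1540 + 277.0 = 1817 L/s; C = (1540·2.900 + 277.0·39.30)/1817 = 8.449 mg/L.
After outfall 2: Q = 1817 + 69.00 = 1886 L/s; C = (1817·8.449 + 69.00·168.0)/1886 = 14.29 mg/L.
After outfall 3: Q = 1886 + 90.90 = 1977 L/s; C = (1886·14.29 + 90.90·179.0)/1977 = 21.86 mg/L.

21.9 mg/L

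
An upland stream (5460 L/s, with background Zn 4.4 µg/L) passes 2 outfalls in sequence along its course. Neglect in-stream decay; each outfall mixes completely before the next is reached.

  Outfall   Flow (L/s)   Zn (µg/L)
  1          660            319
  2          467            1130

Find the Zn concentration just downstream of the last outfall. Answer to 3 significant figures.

116 µg/L

After outfall 1: Q = 5460 + 660.0 = 6120 L/s; C = (5460·4.400 + 660.0·319.0)/6120 = 38.33 µg/L.
After outfall 2: Q = 6120 + 467.0 = 6587 L/s; C = (6120·38.33 + 467.0·1130)/6587 = 115.7 µg/L.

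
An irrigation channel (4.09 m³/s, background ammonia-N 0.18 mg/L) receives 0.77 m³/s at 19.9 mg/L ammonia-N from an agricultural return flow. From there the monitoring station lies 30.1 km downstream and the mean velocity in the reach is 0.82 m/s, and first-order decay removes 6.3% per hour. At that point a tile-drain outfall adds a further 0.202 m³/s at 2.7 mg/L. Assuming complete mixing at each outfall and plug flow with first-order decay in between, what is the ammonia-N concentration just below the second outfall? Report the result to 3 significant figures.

1.74 mg/L

Mixed concentration C = ΣQC/ΣQ = (4.090·0.1800 + 0.7700·19.90) / 4.860 = 16.06/4.860 = 3.304 mg/L; combined flow 4.860 m³/s.
Travel time t = 30.1·1000 / 0.82 = 36710 s = 10.20 h.
6.3%/h lost → k = −ln(1 − 0.063) = 0.06507 h⁻¹.
After decay, C = 3.304 × e^(−kt) = 3.304 × 0.5150 = 1.702 mg/L.
At the second outfall, C = (4.860·1.702 + 0.2020·2.700) / (4.860 + 0.2020) = 1.742 mg/L.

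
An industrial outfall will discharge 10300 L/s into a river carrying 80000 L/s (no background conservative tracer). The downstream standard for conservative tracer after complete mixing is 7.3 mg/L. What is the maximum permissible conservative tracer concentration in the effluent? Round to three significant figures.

At the limit, (Qr·Cr + Qe·Cₑ)/(Qr + Qe) = 7.3:
Cₑ = (90300·7.3 − 80000·0) / 10300 = 64.00 mg/L.

64.0 mg/L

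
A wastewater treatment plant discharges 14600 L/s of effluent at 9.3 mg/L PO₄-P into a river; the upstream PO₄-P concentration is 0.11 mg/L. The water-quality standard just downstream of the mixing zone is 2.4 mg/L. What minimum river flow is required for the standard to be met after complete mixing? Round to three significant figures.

44000 L/s

Set C_mix = 2.4: (Q·0.1100 + 14600·9.300) / (Q + 14600) = 2.4
→ Q = 14600·(9.300 − 2.4)/(2.4 − 0.1100) = 43990 L/s.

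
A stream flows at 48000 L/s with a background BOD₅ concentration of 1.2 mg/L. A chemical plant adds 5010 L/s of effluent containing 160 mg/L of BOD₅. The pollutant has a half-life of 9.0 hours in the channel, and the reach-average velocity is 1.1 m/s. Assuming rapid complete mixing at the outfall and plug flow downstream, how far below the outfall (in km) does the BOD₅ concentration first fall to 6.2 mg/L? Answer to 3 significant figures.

Flow-weighted average: C = (48000·1.200 + 5010·160.0) / 53010 = 859200/53010 = 16.21 mg/L.
Half-life 9.0 h → k = ln 2 / 9.0 = 0.07702 h⁻¹ = 1.848 d⁻¹.
Set 16.21·exp(−k·t) = 6.2 → t = ln(16.21/6.2)/k = 44920 s = 12.48 h.
Distance = v·t = 1.1·44920 = 49410 m = 49.41 km.

49.4 km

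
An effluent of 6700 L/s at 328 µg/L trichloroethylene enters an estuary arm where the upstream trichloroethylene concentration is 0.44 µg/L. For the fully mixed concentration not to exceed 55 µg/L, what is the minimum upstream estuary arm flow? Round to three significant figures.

Set C_mix = 55: (Q·0.4400 + 6700·328.0) / (Q + 6700) = 55
→ Q = 6700·(328.0 − 55)/(55 − 0.4400) = 33520 L/s.

33500 L/s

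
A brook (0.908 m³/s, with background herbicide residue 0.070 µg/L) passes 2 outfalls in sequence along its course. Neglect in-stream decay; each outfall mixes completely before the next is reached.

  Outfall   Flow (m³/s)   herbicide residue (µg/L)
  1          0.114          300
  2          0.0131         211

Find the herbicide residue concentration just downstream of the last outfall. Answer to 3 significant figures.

Outfall 1: combined Q = 1.022 m³/s; C = (0.9080·0.07000 + 0.1140·300.0)/1.022 = 33.53 µg/L.
Outfall 2: combined Q = 1.035 m³/s; C = (1.022·33.53 + 0.01310·211.0)/1.035 = 35.77 µg/L.

35.8 µg/L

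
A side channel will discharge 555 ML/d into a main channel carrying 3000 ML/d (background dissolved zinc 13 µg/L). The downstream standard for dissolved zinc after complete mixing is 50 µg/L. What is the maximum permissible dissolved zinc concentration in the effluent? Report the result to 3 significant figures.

At the limit, (Qr·Cr + Qe·Cₑ)/(Qr + Qe) = 50:
Cₑ = (3555·50 − 3000·13.00) / 555.0 = 250.0 µg/L.

250 µg/L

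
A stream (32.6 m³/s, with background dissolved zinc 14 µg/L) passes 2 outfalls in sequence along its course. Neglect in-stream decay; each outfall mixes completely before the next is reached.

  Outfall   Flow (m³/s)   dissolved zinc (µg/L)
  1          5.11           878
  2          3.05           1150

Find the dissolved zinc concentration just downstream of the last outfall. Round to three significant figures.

207 µg/L

After outfall 1: Q = 32.60 + 5.110 = 37.71 m³/s; C = (32.60·14.00 + 5.110·878.0)/37.71 = 131.1 µg/L.
After outfall 2: Q = 37.71 + 3.050 = 40.76 m³/s; C = (37.71·131.1 + 3.050·1150)/40.76 = 207.3 µg/L.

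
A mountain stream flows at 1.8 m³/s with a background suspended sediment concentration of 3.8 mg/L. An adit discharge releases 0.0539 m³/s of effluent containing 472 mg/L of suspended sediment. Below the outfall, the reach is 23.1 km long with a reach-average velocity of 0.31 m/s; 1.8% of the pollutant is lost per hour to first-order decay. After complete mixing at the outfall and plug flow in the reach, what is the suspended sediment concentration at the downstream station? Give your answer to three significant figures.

12.0 mg/L

Mixed concentration C = ΣQC/ΣQ = (1.800·3.800 + 0.05390·472.0) / 1.854 = 32.28/1.854 = 17.41 mg/L.
Travel time t = 23.1·1000 / 0.31 = 74520 s = 20.70 h.
1.8%/h lost → k = −ln(1 − 0.018) = 0.01816 h⁻¹.
First-order decay: C = 17.41·exp(−k·t) = 17.41·0.6866 = 11.96 mg/L.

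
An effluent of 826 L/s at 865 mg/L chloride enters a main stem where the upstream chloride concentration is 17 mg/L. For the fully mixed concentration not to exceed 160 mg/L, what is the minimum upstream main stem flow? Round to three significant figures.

4070 L/s

Set C_mix = 160: (Q·17.00 + 826.0·865.0) / (Q + 826.0) = 160
→ Q = 826.0·(865.0 − 160)/(160 − 17.00) = 4072 L/s.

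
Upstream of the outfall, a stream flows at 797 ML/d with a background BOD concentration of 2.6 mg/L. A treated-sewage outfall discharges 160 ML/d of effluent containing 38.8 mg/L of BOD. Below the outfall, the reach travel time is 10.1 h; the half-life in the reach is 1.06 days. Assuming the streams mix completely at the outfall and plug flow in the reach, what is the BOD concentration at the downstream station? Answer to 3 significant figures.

6.57 mg/L

Flow-weighted average: C = (797.0·2.600 + 160.0·38.80) / 957.0 = 8280/957.0 = 8.652 mg/L.
Half-life 1.06 d → k = ln 2 / 1.06 = 0.6539 d⁻¹.
After decay, C = 8.652 × e^(−kt) = 8.652 × 0.7594 = 6.571 mg/L.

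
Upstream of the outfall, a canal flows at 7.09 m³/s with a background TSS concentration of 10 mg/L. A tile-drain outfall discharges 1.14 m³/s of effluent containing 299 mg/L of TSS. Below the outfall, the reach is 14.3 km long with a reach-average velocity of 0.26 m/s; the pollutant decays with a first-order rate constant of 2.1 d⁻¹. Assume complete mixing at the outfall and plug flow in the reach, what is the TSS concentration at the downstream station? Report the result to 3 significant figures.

13.1 mg/L

Mass balance: C = (7.090·10.00 + 1.140·299.0) / 8.230 = 411.8/8.230 = 50.03 mg/L.
Travel time t = 14.3·1000 / 0.26 = 55000 s = 15.28 h.
First-order decay: C = 50.03·exp(−k·t) = 50.03·0.2627 = 13.14 mg/L.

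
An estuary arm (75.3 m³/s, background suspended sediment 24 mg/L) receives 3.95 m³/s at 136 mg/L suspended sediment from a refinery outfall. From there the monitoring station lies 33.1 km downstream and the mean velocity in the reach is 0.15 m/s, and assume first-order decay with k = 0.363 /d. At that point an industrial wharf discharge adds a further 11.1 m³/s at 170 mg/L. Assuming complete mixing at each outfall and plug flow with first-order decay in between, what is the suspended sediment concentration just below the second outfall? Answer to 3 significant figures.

Flow-weighted average: C = (75.30·24.00 + 3.950·136.0) / 79.25 = 2344/79.25 = 29.58 mg/L; combined flow 79.25 m³/s.
Travel time t = 33.1·1000 / 0.15 = 220700 s = 61.30 h.
First-order decay: C = 29.58·exp(−k·t) = 29.58·0.3957 = 11.71 mg/L.
At the second outfall, C = (79.25·11.71 + 11.10·170.0) / (79.25 + 11.10) = 31.15 mg/L.

31.2 mg/L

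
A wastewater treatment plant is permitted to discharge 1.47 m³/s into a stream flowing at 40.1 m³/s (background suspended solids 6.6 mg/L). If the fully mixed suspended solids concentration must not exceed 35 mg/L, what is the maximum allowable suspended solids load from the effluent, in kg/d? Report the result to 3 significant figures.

Mass balance at the limit: 40.10·6.600 + 1.470·Cₑ = 41.57·35 → Cₑ = 809.7 mg/L.
Load = 1.470 m³/s × 809.7 g/m³ × 86 400 s/d = 102800 kg/d.

103000 kg/d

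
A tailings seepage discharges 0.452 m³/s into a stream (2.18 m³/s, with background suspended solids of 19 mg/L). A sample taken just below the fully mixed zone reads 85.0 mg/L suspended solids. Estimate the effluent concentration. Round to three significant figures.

403 mg/L

Mass balance: 2.180·19.00 + 0.4520·Cₑ = 2.632·85.00
→ Cₑ = (2.632·85.00 − 2.180·19.00) / 0.4520 = 403.3 mg/L.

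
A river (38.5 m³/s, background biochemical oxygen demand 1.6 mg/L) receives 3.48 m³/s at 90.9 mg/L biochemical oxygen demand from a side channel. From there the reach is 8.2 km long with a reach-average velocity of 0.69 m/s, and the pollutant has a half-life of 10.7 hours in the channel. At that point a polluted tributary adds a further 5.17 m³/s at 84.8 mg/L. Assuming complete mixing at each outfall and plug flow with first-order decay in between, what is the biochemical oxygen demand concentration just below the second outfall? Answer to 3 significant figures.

Mass balance: C = (38.50·1.600 + 3.480·90.90) / 41.98 = 377.9/41.98 = 9.003 mg/L; combined flow 41.98 m³/s.
Travel time t = 8.2·1000 / 0.69 = 11880 s = 3.301 h.
Half-life 10.7 h → k = ln 2 / 10.7 = 0.06478 h⁻¹ = 1.555 d⁻¹.
Applying C = C₀e^(−kt): 9.003 × 0.8075 = 7.269 mg/L.
At the second outfall, C = (41.98·7.269 + 5.170·84.80) / (41.98 + 5.170) = 15.77 mg/L.

15.8 mg/L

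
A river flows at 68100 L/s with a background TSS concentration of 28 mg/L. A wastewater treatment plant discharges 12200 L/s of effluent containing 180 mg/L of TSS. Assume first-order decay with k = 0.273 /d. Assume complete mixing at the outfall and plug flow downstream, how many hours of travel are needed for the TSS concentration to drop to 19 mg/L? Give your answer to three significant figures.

87.0 h

Conservation of mass: C = (68100·28.00 + 12200·180.0) / 80300 = 4103000/80300 = 51.09 mg/L.
51.09·exp(−k·t) = 19 → t = ln(51.09/19)/k = 313100 s = 86.96 h.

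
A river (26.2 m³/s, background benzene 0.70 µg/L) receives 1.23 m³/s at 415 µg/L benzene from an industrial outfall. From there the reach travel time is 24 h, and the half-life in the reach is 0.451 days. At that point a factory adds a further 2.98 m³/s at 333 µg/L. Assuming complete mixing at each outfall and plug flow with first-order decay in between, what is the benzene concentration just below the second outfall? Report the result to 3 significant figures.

36.4 µg/L

Flow-weighted average: C = (26.20·0.7000 + 1.230·415.0) / 27.43 = 528.8/27.43 = 19.28 µg/L; combined flow 27.43 m³/s.
Half-life 0.451 d → k = ln 2 / 0.451 = 1.537 d⁻¹.
After decay, C = 19.28 × e^(−kt) = 19.28 × 0.2150 = 4.146 µg/L.
At the second outfall, C = (27.43·4.146 + 2.980·333.0) / (27.43 + 2.980) = 36.37 µg/L.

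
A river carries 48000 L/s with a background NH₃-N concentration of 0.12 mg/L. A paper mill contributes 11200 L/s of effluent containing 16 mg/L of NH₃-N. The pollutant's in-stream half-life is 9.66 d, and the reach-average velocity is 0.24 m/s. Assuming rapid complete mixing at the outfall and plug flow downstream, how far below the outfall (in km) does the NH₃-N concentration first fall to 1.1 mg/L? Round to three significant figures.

Conservation of mass: C = (48000·0.1200 + 11200·16.00) / 59200 = 185000/59200 = 3.124 mg/L.
Half-life 9.66 d → k = ln 2 / 9.66 = 0.07175 d⁻¹.
Set 3.124·exp(−k·t) = 1.1 → t = ln(3.124/1.1)/k = 1257000 s = 349.2 h.
Distance = v·t = 0.24·1257000 = 301700 m = 301.7 km.

302 km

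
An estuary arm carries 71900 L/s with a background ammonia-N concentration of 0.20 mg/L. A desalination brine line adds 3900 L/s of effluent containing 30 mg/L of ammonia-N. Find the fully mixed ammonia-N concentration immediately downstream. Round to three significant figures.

Flow-weighted average: C = (71900·0.2000 + 3900·30.00) / 75800 = 131400/75800 = 1.733 mg/L.

1.73 mg/L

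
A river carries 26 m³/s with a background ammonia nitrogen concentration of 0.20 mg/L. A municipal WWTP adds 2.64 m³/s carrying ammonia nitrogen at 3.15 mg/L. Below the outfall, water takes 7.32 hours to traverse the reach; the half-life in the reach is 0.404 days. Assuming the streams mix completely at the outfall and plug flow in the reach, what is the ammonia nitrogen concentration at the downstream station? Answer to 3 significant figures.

Mixed concentration C = ΣQC/ΣQ = (26.00·0.2000 + 2.640·3.150) / 28.64 = 13.52/28.64 = 0.4719 mg/L.
Half-life 0.404 d → k = ln 2 / 0.404 = 1.716 d⁻¹.
Decay over the reach: 0.4719·exp(−kt) = 0.4719·0.5926 = 0.2796 mg/L.

0.280 mg/L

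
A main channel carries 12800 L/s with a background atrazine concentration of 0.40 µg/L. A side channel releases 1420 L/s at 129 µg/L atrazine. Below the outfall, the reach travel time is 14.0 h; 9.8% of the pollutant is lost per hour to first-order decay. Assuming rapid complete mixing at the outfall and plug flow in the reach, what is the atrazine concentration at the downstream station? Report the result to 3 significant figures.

Mixed concentration C = ΣQC/ΣQ = (12800·0.4000 + 1420·129.0) / 14220 = 188300/14220 = 13.24 µg/L.
9.8%/h lost → k = −ln(1 − 0.098) = 0.1031 h⁻¹.
Decay over the reach: 13.24·exp(−kt) = 13.24·0.2360 = 3.125 µg/L.

3.12 µg/L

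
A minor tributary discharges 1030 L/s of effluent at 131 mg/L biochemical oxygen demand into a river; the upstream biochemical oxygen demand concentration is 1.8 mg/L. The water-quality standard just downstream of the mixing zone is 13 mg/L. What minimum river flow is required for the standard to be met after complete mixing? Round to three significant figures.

10900 L/s

Set C_mix = 13: (Q·1.800 + 1030·131.0) / (Q + 1030) = 13
→ Q = 1030·(131.0 − 13)/(13 − 1.800) = 10850 L/s.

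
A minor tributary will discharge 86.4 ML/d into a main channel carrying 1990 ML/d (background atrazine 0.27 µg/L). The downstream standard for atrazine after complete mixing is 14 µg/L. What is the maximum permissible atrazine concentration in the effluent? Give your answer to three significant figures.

330 µg/L

At the limit, (Qr·Cr + Qe·Cₑ)/(Qr + Qe) = 14:
Cₑ = (2076·14 − 1990·0.2700) / 86.40 = 330.2 µg/L.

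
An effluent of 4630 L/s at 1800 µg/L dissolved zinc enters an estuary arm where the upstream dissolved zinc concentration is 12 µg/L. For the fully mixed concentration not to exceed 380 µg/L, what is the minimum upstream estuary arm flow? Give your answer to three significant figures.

Set C_mix = 380: (Q·12.00 + 4630·1800) / (Q + 4630) = 380
→ Q = 4630·(1800 − 380)/(380 − 12.00) = 17870 L/s.

17900 L/s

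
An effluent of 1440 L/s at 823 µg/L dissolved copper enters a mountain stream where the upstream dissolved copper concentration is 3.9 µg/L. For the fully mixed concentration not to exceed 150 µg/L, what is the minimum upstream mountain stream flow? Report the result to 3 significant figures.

6630 L/s

Set C_mix = 150: (Q·3.900 + 1440·823.0) / (Q + 1440) = 150
→ Q = 1440·(823.0 − 150)/(150 − 3.900) = 6633 L/s.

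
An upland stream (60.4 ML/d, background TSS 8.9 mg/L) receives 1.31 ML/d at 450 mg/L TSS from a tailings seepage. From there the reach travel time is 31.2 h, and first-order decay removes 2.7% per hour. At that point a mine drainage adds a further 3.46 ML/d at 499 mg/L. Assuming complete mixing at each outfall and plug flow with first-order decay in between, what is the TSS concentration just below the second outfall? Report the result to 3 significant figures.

After mixing, C = (60.40·8.900 + 1.310·450.0) / 61.71 = 1127/61.71 = 18.26 mg/L; combined flow 61.71 ML/d.
2.7%/h lost → k = −ln(1 − 0.027) = 0.02737 h⁻¹.
Decay over the reach: 18.26·exp(−kt) = 18.26·0.4257 = 7.775 mg/L.
Second outfall: C = (61.71·7.775 + 3.460·499.0)/65.17 = 33.86 mg/L.

33.9 mg/L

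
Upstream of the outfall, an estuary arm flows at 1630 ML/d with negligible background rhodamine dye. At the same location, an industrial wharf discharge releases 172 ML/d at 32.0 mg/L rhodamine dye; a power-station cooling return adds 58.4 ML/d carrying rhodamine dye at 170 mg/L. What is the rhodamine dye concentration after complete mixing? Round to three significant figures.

Flow-weighted average: C = (1630·0 + 172.0·32.00 + 58.40·170.0) / 1860 = 15430/1860 = 8.295 mg/L.

8.29 mg/L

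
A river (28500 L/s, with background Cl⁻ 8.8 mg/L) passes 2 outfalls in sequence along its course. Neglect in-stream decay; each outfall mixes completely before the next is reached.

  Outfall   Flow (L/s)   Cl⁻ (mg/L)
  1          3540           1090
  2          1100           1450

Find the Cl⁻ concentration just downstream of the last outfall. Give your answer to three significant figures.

172 mg/L

Outfall 1: combined Q = 32040 L/s; C = (28500·8.800 + 3540·1090)/32040 = 128.3 mg/L.
Outfall 2: combined Q = 33140 L/s; C = (32040·128.3 + 1100·1450)/33140 = 172.1 mg/L.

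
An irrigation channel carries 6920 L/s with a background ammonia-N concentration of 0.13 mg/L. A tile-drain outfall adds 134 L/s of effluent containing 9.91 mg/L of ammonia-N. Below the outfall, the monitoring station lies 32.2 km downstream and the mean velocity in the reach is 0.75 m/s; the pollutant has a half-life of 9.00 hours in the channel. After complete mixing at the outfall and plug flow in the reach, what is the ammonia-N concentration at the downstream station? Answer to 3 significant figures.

0.126 mg/L

Mixed concentration C = ΣQC/ΣQ = (6920·0.1300 + 134.0·9.910) / 7054 = 2228/7054 = 0.3158 mg/L.
Travel time t = 32.2·1000 / 0.75 = 42930 s = 11.93 h.
Half-life 9.00 h → k = ln 2 / 9.00 = 0.07702 h⁻¹ = 1.848 d⁻¹.
Applying C = C₀e^(−kt): 0.3158 × 0.3991 = 0.1260 mg/L.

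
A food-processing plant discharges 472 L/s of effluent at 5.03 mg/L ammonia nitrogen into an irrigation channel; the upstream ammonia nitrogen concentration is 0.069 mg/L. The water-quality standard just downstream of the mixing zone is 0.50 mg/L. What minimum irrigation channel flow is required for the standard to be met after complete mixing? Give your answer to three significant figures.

4960 L/s

Set C_mix = 0.50: (Q·0.06900 + 472.0·5.030) / (Q + 472.0) = 0.50
→ Q = 472.0·(5.030 − 0.50)/(0.50 − 0.06900) = 4961 L/s.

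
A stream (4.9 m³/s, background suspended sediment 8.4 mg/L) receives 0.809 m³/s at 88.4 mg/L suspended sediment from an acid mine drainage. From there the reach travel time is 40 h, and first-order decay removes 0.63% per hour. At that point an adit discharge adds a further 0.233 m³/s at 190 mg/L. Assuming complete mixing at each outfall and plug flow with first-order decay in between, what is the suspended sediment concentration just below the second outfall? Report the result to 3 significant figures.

After mixing, C = (4.900·8.400 + 0.8090·88.40) / 5.709 = 112.7/5.709 = 19.74 mg/L; combined flow 5.709 m³/s.
0.63%/h lost → k = −ln(1 − 0.0063) = 0.006320 h⁻¹.
After decay, C = 19.74 × e^(−kt) = 19.74 × 0.7766 = 15.33 mg/L.
At the second outfall, C = (5.709·15.33 + 0.2330·190.0) / (5.709 + 0.2330) = 22.18 mg/L.

22.2 mg/L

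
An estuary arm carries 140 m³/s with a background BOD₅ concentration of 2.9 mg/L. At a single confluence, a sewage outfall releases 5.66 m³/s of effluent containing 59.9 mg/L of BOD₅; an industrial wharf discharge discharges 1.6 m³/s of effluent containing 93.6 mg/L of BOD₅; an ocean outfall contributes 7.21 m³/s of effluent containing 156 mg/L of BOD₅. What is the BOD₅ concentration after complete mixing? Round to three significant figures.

13.1 mg/L

After mixing, C = (140.0·2.900 + 5.660·59.90 + 1.600·93.60 + 7.210·156.0) / 154.5 = 2020/154.5 = 13.07 mg/L.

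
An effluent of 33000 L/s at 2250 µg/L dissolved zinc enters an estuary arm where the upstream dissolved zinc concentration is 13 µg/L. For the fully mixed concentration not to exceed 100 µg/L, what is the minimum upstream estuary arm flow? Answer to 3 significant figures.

816000 L/s

Set C_mix = 100: (Q·13.00 + 33000·2250) / (Q + 33000) = 100
→ Q = 33000·(2250 − 100)/(100 − 13.00) = 815500 L/s.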